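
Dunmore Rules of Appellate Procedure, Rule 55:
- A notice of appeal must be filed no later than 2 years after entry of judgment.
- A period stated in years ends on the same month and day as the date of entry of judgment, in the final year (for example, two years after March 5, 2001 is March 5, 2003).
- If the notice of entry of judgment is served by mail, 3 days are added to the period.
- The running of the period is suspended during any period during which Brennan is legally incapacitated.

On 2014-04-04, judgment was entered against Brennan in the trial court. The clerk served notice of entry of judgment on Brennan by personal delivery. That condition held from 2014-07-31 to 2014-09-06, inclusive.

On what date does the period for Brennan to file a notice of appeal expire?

May 12, 2016

2 years after 2014-04-04 is April 4, 2016.
Service was not by mail, so no mail extension applies.
From July 31, 2014 through September 6, 2014 inclusive is 38 days; tolling adds 38 days: April 4, 2016 + 38 days = May 12, 2016.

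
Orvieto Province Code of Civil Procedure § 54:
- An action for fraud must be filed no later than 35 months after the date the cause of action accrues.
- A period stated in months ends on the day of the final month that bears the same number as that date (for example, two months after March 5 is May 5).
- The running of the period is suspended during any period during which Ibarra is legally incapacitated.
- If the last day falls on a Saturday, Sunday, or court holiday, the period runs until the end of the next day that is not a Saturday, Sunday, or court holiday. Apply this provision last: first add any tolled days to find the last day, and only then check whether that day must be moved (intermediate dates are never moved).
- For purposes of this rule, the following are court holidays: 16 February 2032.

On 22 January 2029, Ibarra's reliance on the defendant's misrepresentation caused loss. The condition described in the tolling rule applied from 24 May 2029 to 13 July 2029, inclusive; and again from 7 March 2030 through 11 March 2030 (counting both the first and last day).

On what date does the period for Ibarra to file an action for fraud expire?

35 months after 22 January 2029 is December 22, 2031.
From May 24, 2029 through July 13, 2029 inclusive is 51 days; tolling adds 51 days: December 22, 2031 + 51 days = February 11, 2032.
From March 7, 2030 through March 11, 2030 inclusive is 5 days; tolling adds 5 days: February 11, 2032 + 5 days = February 16, 2032.
February 16, 2032 is a listed holiday. The next qualifying day is February 17, 2032.

February 17, 2032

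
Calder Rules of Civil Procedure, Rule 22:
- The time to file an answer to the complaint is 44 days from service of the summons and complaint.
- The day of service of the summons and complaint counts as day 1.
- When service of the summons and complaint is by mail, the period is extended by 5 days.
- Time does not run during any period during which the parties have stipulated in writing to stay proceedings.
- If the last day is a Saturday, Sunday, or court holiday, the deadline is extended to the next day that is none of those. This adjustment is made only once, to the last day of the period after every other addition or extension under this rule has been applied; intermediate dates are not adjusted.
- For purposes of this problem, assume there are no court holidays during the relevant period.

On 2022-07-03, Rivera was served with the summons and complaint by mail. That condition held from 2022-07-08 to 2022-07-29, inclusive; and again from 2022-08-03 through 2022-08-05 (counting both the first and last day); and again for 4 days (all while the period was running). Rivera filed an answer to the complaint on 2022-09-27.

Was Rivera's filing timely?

No

Counting 2022-07-03 as day 1, day 44 is August 15, 2022.
Service was by mail, adding 5 days: August 15, 2022 + 5 days = August 20, 2022.
From July 8, 2022 through July 29, 2022 inclusive is 22 days; tolling adds 22 days: August 20, 2022 + 22 days = September 11, 2022.
From August 3, 2022 through August 5, 2022 inclusive is 3 days; tolling adds 3 days: September 11, 2022 + 3 days = September 14, 2022.
Tolling adds 4 days: September 14, 2022 + 4 days = September 18, 2022.
September 18, 2022 is Sunday. The next qualifying day is September 19, 2022.
The deadline is September 19, 2022; the filing on September 27, 2022 is after that date.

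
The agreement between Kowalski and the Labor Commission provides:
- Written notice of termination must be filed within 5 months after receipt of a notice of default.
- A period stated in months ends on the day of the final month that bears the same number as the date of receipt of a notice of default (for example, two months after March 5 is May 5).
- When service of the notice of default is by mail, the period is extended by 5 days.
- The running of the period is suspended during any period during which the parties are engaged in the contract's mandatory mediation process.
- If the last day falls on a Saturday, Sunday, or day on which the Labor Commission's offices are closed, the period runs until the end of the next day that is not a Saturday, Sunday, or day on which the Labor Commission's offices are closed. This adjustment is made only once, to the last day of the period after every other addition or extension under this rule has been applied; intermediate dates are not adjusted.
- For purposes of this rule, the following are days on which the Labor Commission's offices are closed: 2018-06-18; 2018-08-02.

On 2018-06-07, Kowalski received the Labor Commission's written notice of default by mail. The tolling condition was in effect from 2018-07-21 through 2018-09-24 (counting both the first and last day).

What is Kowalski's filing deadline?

5 months after 2018-06-07 is November 7, 2018.
Service was by mail, adding 5 days: November 7, 2018 + 5 days = November 12, 2018.
From July 21, 2018 through September 24, 2018 inclusive is 66 days; tolling adds 66 days: November 12, 2018 + 66 days = January 17, 2019.
January 17, 2019 is a Thursday and not a day on which the Labor Commission's offices are closed, so no extension applies.

January 17, 2019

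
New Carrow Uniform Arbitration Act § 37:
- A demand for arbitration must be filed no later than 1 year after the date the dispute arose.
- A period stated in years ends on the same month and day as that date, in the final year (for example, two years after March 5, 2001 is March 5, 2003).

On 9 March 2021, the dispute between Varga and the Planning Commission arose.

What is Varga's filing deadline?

1 year after 9 March 2021 is March 9, 2022.

March 9, 2022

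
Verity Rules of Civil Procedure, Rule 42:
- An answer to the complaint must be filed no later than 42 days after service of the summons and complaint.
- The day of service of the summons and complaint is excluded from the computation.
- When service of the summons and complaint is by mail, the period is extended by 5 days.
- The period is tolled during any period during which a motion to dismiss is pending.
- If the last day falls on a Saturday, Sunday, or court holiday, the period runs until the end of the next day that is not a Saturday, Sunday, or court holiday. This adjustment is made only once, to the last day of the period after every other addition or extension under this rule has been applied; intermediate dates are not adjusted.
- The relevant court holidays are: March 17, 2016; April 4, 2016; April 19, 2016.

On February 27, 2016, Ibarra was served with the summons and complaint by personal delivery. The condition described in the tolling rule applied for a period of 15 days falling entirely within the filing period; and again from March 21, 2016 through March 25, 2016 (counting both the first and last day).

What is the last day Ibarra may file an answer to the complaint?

April 29, 2016

42 days after February 27, 2016 is April 9, 2016.
Service was not by mail, so no mail extension applies.
Tolling adds 15 days: April 9, 2016 + 15 days = April 24, 2016.
From March 21, 2016 through March 25, 2016 inclusive is 5 days; tolling adds 5 days: April 24, 2016 + 5 days = April 29, 2016.
April 29, 2016 is a Friday and not a court holiday, so no extension applies.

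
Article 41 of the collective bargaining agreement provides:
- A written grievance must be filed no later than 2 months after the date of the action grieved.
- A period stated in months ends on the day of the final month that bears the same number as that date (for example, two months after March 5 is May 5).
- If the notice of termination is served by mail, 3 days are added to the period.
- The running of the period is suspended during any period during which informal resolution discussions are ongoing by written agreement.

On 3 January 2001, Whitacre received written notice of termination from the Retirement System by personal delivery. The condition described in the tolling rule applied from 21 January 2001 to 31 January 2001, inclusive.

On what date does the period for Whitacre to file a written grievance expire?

March 14, 2001

2 months after 3 January 2001 is March 3, 2001.
Service was not by mail, so no mail extension applies.
From January 21, 2001 through January 31, 2001 inclusive is 11 days; tolling adds 11 days: March 3, 2001 + 11 days = March 14, 2001.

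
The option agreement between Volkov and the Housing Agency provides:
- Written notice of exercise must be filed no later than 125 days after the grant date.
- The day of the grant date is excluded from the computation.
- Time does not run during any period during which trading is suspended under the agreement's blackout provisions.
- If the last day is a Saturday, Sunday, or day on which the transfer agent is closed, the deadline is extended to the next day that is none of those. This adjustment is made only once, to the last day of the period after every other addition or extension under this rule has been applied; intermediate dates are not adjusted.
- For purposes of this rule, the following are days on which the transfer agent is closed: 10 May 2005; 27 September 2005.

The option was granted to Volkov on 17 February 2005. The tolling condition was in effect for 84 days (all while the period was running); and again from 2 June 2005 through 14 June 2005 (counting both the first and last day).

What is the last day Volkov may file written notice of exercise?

September 28, 2005

125 days after 17 February 2005 is June 22, 2005.
Tolling adds 84 days: June 22, 2005 + 84 days = September 14, 2005.
From June 2, 2005 through June 14, 2005 inclusive is 13 days; tolling adds 13 days: September 14, 2005 + 13 days = September 27, 2005.
September 27, 2005 is a listed holiday. The next qualifying day is September 28, 2005.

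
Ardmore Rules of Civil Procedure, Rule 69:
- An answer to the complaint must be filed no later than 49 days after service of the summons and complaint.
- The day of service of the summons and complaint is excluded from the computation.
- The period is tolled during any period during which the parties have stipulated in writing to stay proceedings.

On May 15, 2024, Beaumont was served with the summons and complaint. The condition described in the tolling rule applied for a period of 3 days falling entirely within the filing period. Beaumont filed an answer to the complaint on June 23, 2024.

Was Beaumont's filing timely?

49 days after May 15, 2024 is July 3, 2024.
Tolling adds 3 days: July 3, 2024 + 3 days = July 6, 2024.
The deadline is July 6, 2024; the filing on June 23, 2024 is on or before that date.

Yes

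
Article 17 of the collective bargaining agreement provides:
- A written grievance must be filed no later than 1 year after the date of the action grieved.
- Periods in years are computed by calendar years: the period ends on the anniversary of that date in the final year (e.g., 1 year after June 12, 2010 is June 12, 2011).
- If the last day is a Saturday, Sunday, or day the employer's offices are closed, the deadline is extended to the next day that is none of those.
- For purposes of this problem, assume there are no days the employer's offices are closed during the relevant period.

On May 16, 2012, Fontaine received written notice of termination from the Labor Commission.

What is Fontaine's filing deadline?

1 year after May 16, 2012 is May 16, 2013.
May 16, 2013 is a Thursday and not a day the employer's offices are closed, so no extension applies.

May 16, 2013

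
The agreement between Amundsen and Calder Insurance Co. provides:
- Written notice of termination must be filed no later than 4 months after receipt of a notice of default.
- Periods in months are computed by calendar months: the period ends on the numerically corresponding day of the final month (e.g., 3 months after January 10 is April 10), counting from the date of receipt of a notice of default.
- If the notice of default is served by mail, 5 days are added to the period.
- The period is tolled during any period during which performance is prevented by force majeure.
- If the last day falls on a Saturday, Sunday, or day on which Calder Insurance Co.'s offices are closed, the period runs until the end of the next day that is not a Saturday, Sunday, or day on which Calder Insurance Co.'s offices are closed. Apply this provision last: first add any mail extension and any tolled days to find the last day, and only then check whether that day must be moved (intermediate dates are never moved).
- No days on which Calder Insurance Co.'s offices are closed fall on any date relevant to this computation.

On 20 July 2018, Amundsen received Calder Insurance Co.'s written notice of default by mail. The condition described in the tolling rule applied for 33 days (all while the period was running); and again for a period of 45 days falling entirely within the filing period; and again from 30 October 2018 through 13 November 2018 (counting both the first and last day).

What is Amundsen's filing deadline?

4 months after 20 July 2018 is November 20, 2018.
Service was by mail, adding 5 days: November 20, 2018 + 5 days = November 25, 2018.
Tolling adds 33 days: November 25, 2018 + 33 days = December 28, 2018.
Tolling adds 45 days: December 28, 2018 + 45 days = February 11, 2019.
From October 30, 2018 through November 13, 2018 inclusive is 15 days; tolling adds 15 days: February 11, 2019 + 15 days = February 26, 2019.
February 26, 2019 is a Tuesday and not a day on which Calder Insurance Co.'s offices are closed, so no extension applies.

February 26, 2019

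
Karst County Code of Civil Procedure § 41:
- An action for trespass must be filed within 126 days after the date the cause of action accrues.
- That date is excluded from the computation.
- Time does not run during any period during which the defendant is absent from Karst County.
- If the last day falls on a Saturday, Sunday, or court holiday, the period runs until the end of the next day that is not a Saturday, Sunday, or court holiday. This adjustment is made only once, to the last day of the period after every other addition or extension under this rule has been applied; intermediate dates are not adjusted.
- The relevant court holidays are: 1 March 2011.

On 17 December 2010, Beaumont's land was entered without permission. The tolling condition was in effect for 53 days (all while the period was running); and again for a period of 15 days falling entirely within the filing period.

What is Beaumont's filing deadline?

June 29, 2011

126 days after 17 December 2010 is April 22, 2011.
Tolling adds 53 days: April 22, 2011 + 53 days = June 14, 2011.
Tolling adds 15 days: June 14, 2011 + 15 days = June 29, 2011.
June 29, 2011 is a Wednesday and not a court holiday, so no extension applies.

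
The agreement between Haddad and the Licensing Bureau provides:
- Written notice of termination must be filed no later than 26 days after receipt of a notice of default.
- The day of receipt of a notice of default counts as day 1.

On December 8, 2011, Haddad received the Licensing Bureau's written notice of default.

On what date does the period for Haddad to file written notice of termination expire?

Counting December 8, 2011 as day 1, day 26 is January 2, 2012.

January 2, 2012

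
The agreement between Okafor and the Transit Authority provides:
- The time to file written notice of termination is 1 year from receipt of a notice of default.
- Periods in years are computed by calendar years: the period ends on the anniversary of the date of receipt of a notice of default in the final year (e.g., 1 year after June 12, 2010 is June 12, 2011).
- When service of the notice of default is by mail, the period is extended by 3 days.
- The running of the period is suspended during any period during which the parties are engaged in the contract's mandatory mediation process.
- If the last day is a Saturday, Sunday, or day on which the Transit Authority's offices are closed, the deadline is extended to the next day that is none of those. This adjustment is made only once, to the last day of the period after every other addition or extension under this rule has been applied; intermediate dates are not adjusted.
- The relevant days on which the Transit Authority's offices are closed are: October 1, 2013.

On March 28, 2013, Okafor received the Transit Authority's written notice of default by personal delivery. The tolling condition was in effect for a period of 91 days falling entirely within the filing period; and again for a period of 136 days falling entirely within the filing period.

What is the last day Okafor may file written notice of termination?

November 10, 2014

1 year after March 28, 2013 is March 28, 2014.
Service was not by mail, so no mail extension applies.
Tolling adds 91 days: March 28, 2014 + 91 days = June 27, 2014.
Tolling adds 136 days: June 27, 2014 + 136 days = November 10, 2014.
November 10, 2014 is a Monday and not a day on which the Transit Authority's offices are closed, so no extension applies.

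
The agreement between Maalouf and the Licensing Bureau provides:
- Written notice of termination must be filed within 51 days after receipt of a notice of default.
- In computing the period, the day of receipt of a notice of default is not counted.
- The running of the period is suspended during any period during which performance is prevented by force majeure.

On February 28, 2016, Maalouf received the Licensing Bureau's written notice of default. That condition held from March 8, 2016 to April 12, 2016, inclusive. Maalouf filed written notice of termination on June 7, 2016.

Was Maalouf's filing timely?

51 days after February 28, 2016 is April 19, 2016.
From March 8, 2016 through April 12, 2016 inclusive is 36 days; tolling adds 36 days: April 19, 2016 + 36 days = May 25, 2016.
The deadline is May 25, 2016; the filing on June 7, 2016 is after that date.

No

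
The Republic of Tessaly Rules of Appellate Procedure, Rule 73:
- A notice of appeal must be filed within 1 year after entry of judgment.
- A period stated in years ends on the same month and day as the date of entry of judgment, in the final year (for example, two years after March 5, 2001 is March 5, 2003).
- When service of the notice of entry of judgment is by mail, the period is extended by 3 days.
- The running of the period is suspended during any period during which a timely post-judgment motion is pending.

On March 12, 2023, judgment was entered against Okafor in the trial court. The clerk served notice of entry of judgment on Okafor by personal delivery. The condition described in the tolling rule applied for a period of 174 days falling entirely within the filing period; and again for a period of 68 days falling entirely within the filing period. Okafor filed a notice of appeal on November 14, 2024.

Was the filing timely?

1 year after March 12, 2023 is March 12, 2024.
Service was not by mail, so no mail extension applies.
Tolling adds 174 days: March 12, 2024 + 174 days = September 2, 2024.
Tolling adds 68 days: September 2, 2024 + 68 days = November 9, 2024.
The deadline is November 9, 2024; the filing on November 14, 2024 is after that date.

No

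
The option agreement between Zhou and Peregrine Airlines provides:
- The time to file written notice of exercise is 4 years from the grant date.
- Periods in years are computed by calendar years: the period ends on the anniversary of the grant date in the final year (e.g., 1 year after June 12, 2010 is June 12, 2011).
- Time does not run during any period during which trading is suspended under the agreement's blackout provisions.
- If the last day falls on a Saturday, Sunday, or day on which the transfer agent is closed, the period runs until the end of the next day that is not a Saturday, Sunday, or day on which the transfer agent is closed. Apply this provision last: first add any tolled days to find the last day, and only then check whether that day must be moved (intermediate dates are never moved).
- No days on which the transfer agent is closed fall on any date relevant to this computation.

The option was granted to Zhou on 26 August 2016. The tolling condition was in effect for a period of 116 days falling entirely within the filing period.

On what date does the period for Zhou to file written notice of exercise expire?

December 21, 2020

4 years after 26 August 2016 is August 26, 2020.
Tolling adds 116 days: August 26, 2020 + 116 days = December 20, 2020.
December 20, 2020 is Sunday. The next qualifying day is December 21, 2020.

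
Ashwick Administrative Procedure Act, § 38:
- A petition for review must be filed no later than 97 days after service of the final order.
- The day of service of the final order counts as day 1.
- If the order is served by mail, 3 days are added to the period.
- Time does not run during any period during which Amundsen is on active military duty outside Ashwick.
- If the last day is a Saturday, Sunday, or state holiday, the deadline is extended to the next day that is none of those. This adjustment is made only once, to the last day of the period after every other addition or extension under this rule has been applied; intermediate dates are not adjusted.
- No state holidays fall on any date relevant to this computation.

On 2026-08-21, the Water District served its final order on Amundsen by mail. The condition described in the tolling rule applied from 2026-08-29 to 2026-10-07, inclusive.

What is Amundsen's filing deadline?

Counting 2026-08-21 as day 1, day 97 is November 25, 2026.
Service was by mail, adding 3 days: November 25, 2026 + 3 days = November 28, 2026.
From August 29, 2026 through October 7, 2026 inclusive is 40 days; tolling adds 40 days: November 28, 2026 + 40 days = January 7, 2027.
January 7, 2027 is a Thursday and not a state holiday, so no extension applies.

January 7, 2027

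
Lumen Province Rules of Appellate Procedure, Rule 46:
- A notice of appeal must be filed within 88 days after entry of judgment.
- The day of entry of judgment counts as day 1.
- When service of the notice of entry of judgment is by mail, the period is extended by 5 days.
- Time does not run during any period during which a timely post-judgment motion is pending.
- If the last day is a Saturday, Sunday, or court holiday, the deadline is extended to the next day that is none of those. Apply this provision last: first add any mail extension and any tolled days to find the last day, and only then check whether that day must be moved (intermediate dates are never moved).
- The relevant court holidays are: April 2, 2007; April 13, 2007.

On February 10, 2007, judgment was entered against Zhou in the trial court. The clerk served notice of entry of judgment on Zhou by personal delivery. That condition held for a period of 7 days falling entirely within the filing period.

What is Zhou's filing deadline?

May 15, 2007

Counting February 10, 2007 as day 1, day 88 is May 8, 2007.
Service was not by mail, so no mail extension applies.
Tolling adds 7 days: May 8, 2007 + 7 days = May 15, 2007.
May 15, 2007 is a Tuesday and not a court holiday, so no extension applies.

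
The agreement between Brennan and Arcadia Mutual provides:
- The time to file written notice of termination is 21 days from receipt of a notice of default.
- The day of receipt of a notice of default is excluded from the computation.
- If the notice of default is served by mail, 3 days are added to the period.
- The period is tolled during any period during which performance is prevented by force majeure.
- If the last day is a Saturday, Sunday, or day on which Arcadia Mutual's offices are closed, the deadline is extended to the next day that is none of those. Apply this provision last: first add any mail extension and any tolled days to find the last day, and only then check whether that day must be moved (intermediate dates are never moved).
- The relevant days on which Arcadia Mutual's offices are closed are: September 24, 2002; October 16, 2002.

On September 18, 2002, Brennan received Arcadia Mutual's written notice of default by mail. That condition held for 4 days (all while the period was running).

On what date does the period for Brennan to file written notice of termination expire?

October 17, 2002

21 days after September 18, 2002 is October 9, 2002.
Service was by mail, adding 3 days: October 9, 2002 + 3 days = October 12, 2002.
Tolling adds 4 days: October 12, 2002 + 4 days = October 16, 2002.
October 16, 2002 is a listed holiday. The next qualifying day is October 17, 2002.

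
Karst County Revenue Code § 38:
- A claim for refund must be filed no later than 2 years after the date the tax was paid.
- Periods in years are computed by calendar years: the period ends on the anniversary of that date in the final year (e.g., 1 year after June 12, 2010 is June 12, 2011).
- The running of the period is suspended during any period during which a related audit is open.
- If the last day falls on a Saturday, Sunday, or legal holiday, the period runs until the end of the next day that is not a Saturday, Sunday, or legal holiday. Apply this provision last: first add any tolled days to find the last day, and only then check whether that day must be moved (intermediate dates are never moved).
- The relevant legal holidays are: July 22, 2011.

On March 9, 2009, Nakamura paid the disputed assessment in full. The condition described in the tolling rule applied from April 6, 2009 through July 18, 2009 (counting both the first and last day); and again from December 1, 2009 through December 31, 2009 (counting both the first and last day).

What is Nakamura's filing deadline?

2 years after March 9, 2009 is March 9, 2011.
From April 6, 2009 through July 18, 2009 inclusive is 104 days; tolling adds 104 days: March 9, 2011 + 104 days = June 21, 2011.
From December 1, 2009 through December 31, 2009 inclusive is 31 days; tolling adds 31 days: June 21, 2011 + 31 days = July 22, 2011.
July 22, 2011 is a listed holiday; July 23, 2011 is Saturday; July 24, 2011 is Sunday. The next qualifying day is July 25, 2011.

July 25, 2011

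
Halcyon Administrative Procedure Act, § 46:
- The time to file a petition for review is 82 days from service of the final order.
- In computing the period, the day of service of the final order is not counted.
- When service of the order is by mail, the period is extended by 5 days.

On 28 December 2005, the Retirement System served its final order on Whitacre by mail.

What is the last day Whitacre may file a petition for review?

March 25, 2006

82 days after 28 December 2005 is March 20, 2006.
Service was by mail, adding 5 days: March 20, 2006 + 5 days = March 25, 2006.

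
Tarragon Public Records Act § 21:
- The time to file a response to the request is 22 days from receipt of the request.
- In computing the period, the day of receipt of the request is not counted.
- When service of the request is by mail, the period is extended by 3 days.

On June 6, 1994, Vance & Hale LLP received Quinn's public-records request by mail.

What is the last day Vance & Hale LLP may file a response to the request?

22 days after June 6, 1994 is June 28, 1994.
Service was by mail, adding 3 days: June 28, 1994 + 3 days = July 1, 1994.

July 1, 1994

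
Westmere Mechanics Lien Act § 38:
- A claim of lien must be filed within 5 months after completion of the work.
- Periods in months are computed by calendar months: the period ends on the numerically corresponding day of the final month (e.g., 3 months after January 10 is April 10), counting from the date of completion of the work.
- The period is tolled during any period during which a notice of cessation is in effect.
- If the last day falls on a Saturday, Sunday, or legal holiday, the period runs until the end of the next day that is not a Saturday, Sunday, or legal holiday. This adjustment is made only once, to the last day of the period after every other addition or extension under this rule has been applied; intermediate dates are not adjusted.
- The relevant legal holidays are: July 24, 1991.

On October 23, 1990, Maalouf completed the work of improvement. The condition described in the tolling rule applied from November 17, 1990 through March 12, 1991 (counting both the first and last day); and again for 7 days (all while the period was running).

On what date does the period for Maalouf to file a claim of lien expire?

July 25, 1991

5 months after October 23, 1990 is March 23, 1991.
From November 17, 1990 through March 12, 1991 inclusive is 116 days; tolling adds 116 days: March 23, 1991 + 116 days = July 17, 1991.
Tolling adds 7 days: July 17, 1991 + 7 days = July 24, 1991.
July 24, 1991 is a listed holiday. The next qualifying day is July 25, 1991.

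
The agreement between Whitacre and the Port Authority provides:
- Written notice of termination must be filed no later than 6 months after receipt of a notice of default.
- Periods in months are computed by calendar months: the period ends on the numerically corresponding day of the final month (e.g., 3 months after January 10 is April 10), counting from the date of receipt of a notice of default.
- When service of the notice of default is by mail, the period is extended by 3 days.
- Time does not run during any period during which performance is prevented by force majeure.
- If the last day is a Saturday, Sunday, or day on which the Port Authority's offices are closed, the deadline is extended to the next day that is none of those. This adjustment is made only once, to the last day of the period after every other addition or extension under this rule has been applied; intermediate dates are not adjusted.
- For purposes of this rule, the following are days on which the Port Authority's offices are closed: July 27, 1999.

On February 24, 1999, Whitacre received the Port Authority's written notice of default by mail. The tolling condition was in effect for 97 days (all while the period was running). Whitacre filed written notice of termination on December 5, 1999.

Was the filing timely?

No

6 months after February 24, 1999 is August 24, 1999.
Service was by mail, adding 3 days: August 24, 1999 + 3 days = August 27, 1999.
Tolling adds 97 days: August 27, 1999 + 97 days = December 2, 1999.
December 2, 1999 is a Thursday and not a day on which the Port Authority's offices are closed, so no extension applies.
The deadline is December 2, 1999; the filing on December 5, 1999 is after that date.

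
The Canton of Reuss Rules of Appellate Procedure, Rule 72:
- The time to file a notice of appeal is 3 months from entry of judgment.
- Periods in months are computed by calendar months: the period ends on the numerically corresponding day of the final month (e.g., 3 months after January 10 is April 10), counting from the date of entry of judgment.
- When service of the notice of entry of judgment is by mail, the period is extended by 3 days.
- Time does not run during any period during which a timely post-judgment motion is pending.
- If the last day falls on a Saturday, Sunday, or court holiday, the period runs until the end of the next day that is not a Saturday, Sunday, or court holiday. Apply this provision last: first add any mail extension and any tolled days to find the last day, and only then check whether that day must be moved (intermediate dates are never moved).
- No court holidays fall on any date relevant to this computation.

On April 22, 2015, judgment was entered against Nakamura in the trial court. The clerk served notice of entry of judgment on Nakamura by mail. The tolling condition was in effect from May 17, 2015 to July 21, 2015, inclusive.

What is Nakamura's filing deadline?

September 29, 2015

3 months after April 22, 2015 is July 22, 2015.
Service was by mail, adding 3 days: July 22, 2015 + 3 days = July 25, 2015.
From May 17, 2015 through July 21, 2015 inclusive is 66 days; tolling adds 66 days: July 25, 2015 + 66 days = September 29, 2015.
September 29, 2015 is a Tuesday and not a court holiday, so no extension applies.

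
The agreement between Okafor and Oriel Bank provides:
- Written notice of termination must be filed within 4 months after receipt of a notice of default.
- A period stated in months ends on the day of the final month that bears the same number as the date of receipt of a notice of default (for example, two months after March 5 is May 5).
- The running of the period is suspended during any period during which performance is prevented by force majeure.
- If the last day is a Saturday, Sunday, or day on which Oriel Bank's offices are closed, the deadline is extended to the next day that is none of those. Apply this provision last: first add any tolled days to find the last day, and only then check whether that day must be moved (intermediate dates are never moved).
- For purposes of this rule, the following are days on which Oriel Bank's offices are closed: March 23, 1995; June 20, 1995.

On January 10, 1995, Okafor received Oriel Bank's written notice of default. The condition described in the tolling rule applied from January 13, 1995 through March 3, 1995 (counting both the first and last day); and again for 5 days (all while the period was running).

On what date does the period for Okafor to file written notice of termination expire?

July 4, 1995

4 months after January 10, 1995 is May 10, 1995.
From January 13, 1995 through March 3, 1995 inclusive is 50 days; tolling adds 50 days: May 10, 1995 + 50 days = June 29, 1995.
Tolling adds 5 days: June 29, 1995 + 5 days = July 4, 1995.
July 4, 1995 is a Tuesday and not a day on which Oriel Bank's offices are closed, so no extension applies.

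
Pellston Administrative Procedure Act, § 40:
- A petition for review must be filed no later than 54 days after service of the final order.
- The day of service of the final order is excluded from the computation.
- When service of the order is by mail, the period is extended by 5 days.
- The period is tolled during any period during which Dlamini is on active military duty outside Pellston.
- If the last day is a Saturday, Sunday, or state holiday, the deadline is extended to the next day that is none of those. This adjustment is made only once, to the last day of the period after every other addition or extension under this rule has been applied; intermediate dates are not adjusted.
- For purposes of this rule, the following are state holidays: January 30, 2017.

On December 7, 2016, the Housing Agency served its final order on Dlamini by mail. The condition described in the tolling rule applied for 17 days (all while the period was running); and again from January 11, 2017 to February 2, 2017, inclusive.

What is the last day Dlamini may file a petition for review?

54 days after December 7, 2016 is January 30, 2017.
Service was by mail, adding 5 days: January 30, 2017 + 5 days = February 4, 2017.
Tolling adds 17 days: February 4, 2017 + 17 days = February 21, 2017.
From January 11, 2017 through February 2, 2017 inclusive is 23 days; tolling adds 23 days: February 21, 2017 + 23 days = March 16, 2017.
March 16, 2017 is a Thursday and not a state holiday, so no extension applies.

March 16, 2017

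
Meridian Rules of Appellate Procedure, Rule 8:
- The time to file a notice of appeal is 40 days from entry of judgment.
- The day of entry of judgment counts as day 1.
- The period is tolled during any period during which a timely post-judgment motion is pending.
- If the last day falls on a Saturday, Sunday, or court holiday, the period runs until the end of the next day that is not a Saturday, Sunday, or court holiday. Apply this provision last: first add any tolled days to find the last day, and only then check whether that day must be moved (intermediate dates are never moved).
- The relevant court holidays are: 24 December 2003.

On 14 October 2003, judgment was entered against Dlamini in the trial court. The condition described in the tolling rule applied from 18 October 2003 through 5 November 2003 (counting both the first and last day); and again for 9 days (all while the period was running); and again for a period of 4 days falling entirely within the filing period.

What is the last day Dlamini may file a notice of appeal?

Counting 14 October 2003 as day 1, day 40 is November 22, 2003.
From October 18, 2003 through November 5, 2003 inclusive is 19 days; tolling adds 19 days: November 22, 2003 + 19 days = December 11, 2003.
Tolling adds 9 days: December 11, 2003 + 9 days = December 20, 2003.
Tolling adds 4 days: December 20, 2003 + 4 days = December 24, 2003.
December 24, 2003 is a listed holiday. The next qualifying day is December 25, 2003.

December 25, 2003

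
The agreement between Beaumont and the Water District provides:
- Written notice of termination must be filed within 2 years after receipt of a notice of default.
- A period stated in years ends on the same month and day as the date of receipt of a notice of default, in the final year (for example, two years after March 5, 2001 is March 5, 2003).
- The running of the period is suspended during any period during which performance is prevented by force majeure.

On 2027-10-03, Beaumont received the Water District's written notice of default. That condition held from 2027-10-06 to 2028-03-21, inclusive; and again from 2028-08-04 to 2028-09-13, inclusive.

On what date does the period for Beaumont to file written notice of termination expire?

April 30, 2030

2 years after 2027-10-03 is October 3, 2029.
From October 6, 2027 through March 21, 2028 inclusive is 168 days; tolling adds 168 days: October 3, 2029 + 168 days = March 20, 2030.
From August 4, 2028 through September 13, 2028 inclusive is 41 days; tolling adds 41 days: March 20, 2030 + 41 days = April 30, 2030.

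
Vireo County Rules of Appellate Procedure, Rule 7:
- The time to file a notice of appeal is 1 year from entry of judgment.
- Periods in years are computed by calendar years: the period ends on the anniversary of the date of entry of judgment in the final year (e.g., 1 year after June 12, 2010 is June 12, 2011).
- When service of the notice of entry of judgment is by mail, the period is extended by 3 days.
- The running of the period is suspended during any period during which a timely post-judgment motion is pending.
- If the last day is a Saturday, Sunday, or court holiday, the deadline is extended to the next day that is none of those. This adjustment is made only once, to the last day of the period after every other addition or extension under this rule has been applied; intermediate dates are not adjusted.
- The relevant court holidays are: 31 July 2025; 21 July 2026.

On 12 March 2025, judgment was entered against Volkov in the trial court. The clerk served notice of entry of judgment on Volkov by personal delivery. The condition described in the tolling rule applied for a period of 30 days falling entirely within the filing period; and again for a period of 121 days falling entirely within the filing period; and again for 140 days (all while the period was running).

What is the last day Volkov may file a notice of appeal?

December 28, 2026

1 year after 12 March 2025 is March 12, 2026.
Service was not by mail, so no mail extension applies.
Tolling adds 30 days: March 12, 2026 + 30 days = April 11, 2026.
Tolling adds 121 days: April 11, 2026 + 121 days = August 10, 2026.
Tolling adds 140 days: August 10, 2026 + 140 days = December 28, 2026.
December 28, 2026 is a Monday and not a court holiday, so no extension applies.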